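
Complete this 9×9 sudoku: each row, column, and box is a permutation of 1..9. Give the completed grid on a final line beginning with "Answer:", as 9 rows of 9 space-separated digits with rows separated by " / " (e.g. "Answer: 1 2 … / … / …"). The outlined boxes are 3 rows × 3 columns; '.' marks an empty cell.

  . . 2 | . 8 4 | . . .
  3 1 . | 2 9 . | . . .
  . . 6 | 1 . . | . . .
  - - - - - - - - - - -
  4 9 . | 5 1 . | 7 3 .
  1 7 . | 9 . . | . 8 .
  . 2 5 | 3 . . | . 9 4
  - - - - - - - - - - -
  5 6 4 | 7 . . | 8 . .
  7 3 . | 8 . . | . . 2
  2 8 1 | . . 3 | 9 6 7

Step 1. [r4c9∈{6}] only 6 remains possible at r4c9, so r4c9=6.
Step 2. [r7c8∈{1}] nothing but 1 survives at r7c8, so r7c8=1.
Step 3. [r4c6∈{2,8}] across row 4, 2 lands solely at r4c6, so r4c6=2.
Step 4. [r5c6∈{6}] r5c6's peers cover all but 6 ⇒ r5c6=6.
Step 5. [r9c5∈{4,5}] r9c5 is the only open cell in row 9 admitting 5 ⇒ r9c5=5.
Step 6. [r5c9∈{5}] r5c9's peers cover all but 5. So r5c9=5.
Step 7. [r3c8∈{2,4,5,7}] r3c8 is the only open cell in col 8 admitting 2. So r3c8=2.
Step 8. [r2c7∈{4,5,6}] in row 2, 6 fits only at r2c7, so r2c7=6.
Step 9. [r2c8∈{4,5,7}] row 2 places 4 nowhere but r2c8. So r2c8=4.
Step 10. [r3c5∈{3,7}] r3c5 is the only open cell in col 5 admitting 3. So r3c5=3.
Step 11. [r3c7∈{5}] nothing but 5 survives at r3c7. So r3c7=5.
Step 12. [r1c9∈{1,3,9}] r1c9 is the only open cell in col 9 admitting 1. So r1c9=1.
Step 13. [r4c3∈{8}] r4c3's peers cover all but 8. So r4c3=8.
Step 14. [r3c1∈{8,9}] 8 has one home in col 1: r3c1. So r3c1=8.
Step 15. [r3c6∈{7}] nothing but 7 survives at r3c6, so r3c6=7.
Step 16. [r8c6∈{1,9}] 1 has one home in row 8: r8c6. So r8c6=1.
Step 17. [r5c5∈{4}] r5c5's peers cover all but 4 ⇒ r5c5=4.
Step 18. [r6c1∈{6}] r6c1's peers cover all but 6, so r6c1=6.
Step 19. [r9c4∈{4}] r9c4 is down to just 4, so r9c4=4.
Step 20. [r7c5∈{2}] nothing but 2 survives at r7c5 ⇒ r7c5=2.
Step 21. [r3c9∈{9}] r3c9 is down to just 9. So r3c9=9.
Step 22. [r8c8∈{5}] nothing but 5 survives at r8c8, so r8c8=5.
Step 23. [r8c3∈{9}] nothing but 9 survives at r8c3, so r8c3=9.
Step 24. [r1c1∈{9}] r1c1 is down to just 9, so r1c1=9.
Step 25. [r7c6∈{9}] only 9 remains possible at r7c6. So r7c6=9.
Step 26. [r1c8∈{7}] r1c8 is down to just 7, so r1c8=7.
Step 27. [r7c9∈{3}] r7c9 is down to just 3, so r7c9=3.
Step 28. [r3c2∈{4}] r3c2 is down to just 4 ⇒ r3c2=4.
Step 29. [r2c9∈{8}] nothing but 8 survives at r2c9. So r2c9=8.
Step 30. [r1c7∈{3}] r1c7 has the single candidate 3. So r1c7=3.
Step 31. [r6c6∈{8}] only 8 remains possible at r6c6 ⇒ r6c6=8.
Step 32. [r8c7∈{4}] r8c7's peers cover all but 4, so r8c7=4.
Step 33. [r6c7∈{1}] r6c7 is down to just 1, so r6c7=1.
Step 34. [r5c3∈{3}] nothing but 3 survives at r5c3. So r5c3=3.
Step 35. [r1c2∈{5}] r1c2 is down to just 5, so r1c2=5.
Step 36. [r1c4∈{6}] nothing but 6 survives at r1c4. So r1c4=6.
Step 37. [r8c5∈{6}] only 6 remains possible at r8c5. So r8c5=6.
Step 38. [r2c3∈{7}] r2c3 has the single candidate 7. So r2c3=7.
Step 39. [r2c6∈{5}] r2c6's peers cover all but 5, so r2c6=5.
Step 40. [r5c7∈{2}] only 2 remains possible at r5c7. So r5c7=2.
Step 41. [r6c5∈{7}] r6c5 is down to just 7 ⇒ r6c5=7.

Answer: 9 5 2 6 8 4 3 7 1 / 3 1 7 2 9 5 6 4 8 / 8 4 6 1 3 7 5 2 9 / 4 9 8 5 1 2 7 3 6 / 1 7 3 9 4 6 2 8 5 / 6 2 5 3 7 8 1 9 4 / 5 6 4 7 2 9 8 1 3 / 7 3 9 8 6 1 4 5 2 / 2 8 1 4 5 3 9 6 7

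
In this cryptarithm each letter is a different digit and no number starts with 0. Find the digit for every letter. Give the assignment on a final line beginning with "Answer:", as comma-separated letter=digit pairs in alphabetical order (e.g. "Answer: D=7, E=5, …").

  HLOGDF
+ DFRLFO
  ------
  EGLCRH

Step 1. [col 1: F + O ≡ H (mod 10)] F=4 is one option consistent with column 1 (F + O ≡ H (mod 10), carry-in 0) — take it, so F=4.
Step 2. [col 1: F + O ≡ H (mod 10)] several values work for O in column 1 (F + O ≡ H (mod 10), carry-in 0); try O=7, so O=7.
Step 3. [col 1: F + O ≡ H (mod 10)] column 1: given F=4, O=7, carry-in 0, and digits 4,7 already taken and all letters distinct, F+O≡H (mod 10) forces H=1. So H=1.
Step 4. [col 2: D + F ≡ R (mod 10)] several values work for D in column 2 (D + F ≡ R (mod 10), carry-in 1); try D=8. So D=8.
Step 5. [col 2: D + F ≡ R (mod 10)] in column 2 we have D+F≡R with carry-in 1; given D=8, F=4 and digits 1,4,7,8 already taken and all letters distinct, that pins R to 3. So R=3.
Step 6. [col 3: G + L ≡ C (mod 10)] C=6 is one option consistent with column 3 (G + L ≡ C (mod 10), carry-in 1) — take it, so C=6.
Step 7. [col 3: G + L ≡ C (mod 10)] no forcing yet in column 3 (carry-in 1); L=0 is free and consistent — try it ⇒ L=0.
Step 8. [col 3: G + L ≡ C (mod 10)] from column 3 (L=0, C=6, carry-in 1, digits 0,1,3,4,6,7,8 already taken and all letters distinct): G must equal 5 ⇒ G=5.
Step 9. [col 6: H + D ≡ E (mod 10)] column 6: given H=1, D=8, carry-in 0, and digits 0,1,3,4,5,6,7,8 already taken and all letters distinct, H+D≡E (mod 10) forces E=9. So E=9.

Answer: C=6, D=8, E=9, F=4, G=5, H=1, L=0, O=7, R=3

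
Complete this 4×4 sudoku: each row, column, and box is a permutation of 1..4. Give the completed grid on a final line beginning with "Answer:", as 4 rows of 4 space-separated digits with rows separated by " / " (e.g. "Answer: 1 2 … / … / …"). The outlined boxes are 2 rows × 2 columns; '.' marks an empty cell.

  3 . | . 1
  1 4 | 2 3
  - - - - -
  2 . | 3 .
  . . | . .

Step 1. [r3c4∈{4}] only 4 remains possible at r3c4 ⇒ r3c4=4.
Step 2. [r4c3∈{1}] only 1 remains possible at r4c3. So r4c3=1.
Step 3. [r4c2∈{3}] only 3 remains possible at r4c2 ⇒ r4c2=3.
Step 4. [r4c1∈{4}] r4c1 has the single candidate 4 ⇒ r4c1=4.
Step 5. [r4c4∈{2}] only 2 remains possible at r4c4 ⇒ r4c4=2.
Step 6. [r1c2∈{2}] nothing but 2 survives at r1c2 ⇒ r1c2=2.
Step 7. [r1c3∈{4}] r1c3 has the single candidate 4. So r1c3=4.
Step 8. [r3c2∈{1}] only 1 remains possible at r3c2. So r3c2=1.

Answer: 3 2 4 1 / 1 4 2 3 / 2 1 3 4 / 4 3 1 2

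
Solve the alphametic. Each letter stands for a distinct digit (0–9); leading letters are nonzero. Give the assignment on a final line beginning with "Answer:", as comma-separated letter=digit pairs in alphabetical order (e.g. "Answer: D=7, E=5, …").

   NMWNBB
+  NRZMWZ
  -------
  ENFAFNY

Step 1. [col 1: B + Z ≡ Y (mod 10)] column 1 (B + Z ≡ Y (mod 10), carry-in 0) doesn't pin Z yet; pick Z=7 and continue ⇒ Z=7.
Step 2. [col 1: B + Z ≡ Y (mod 10)] no forcing yet in column 1 (carry-in 0); B=6 is free and consistent — try it ⇒ B=6.
Step 3. [E] E is the leading digit of a 7-digit sum of two 6-digit numbers; the final carry is exactly 1, so E=1.
Step 4. [col 1: B + Z ≡ Y (mod 10)] column 1: given B=6, Z=7, carry-in 0, and digits 1,6,7 already taken and all letters distinct, B+Z≡Y (mod 10) forces Y=3 ⇒ Y=3.
Step 5. [col 2: B + W ≡ N (mod 10)] several values work for W in column 2 (B + W ≡ N (mod 10), carry-in 1); try W=2. So W=2.
Step 6. [col 2: B + W ≡ N (mod 10)] column 2: given B=6, W=2, carry-in 1, and digits 1,2,3,6,7 already taken and all letters distinct, B+W≡N (mod 10) forces N=9, so N=9.
Step 7. [col 3: N + M ≡ F (mod 10)] from column 3 (N=9, carry-in 0, digits 1,2,3,6,7,9 already taken and all letters distinct): F must equal 4, so F=4.
Step 8. [col 3: N + M ≡ F (mod 10)] column 3: given N=9, F=4, carry-in 0, and digits 1,2,3,4,6,7,9 already taken and all letters distinct, N+M≡F (mod 10) forces M=5, so M=5.
Step 9. [col 4: W + Z ≡ A (mod 10)] from column 4 (W=2, Z=7, carry-in 1, digits 1,2,3,4,5,6,7,9 already taken and all letters distinct): A must equal 0. So A=0.
Step 10. [col 5: M + R ≡ F (mod 10)] column 5: given M=5, F=4, carry-in 1, and digits 0,1,2,3,4,5,6,7,9 already taken and all letters distinct, M+R≡F (mod 10) forces R=8 ⇒ R=8.

Answer: A=0, B=6, E=1, F=4, M=5, N=9, R=8, W=2, Y=3, Z=7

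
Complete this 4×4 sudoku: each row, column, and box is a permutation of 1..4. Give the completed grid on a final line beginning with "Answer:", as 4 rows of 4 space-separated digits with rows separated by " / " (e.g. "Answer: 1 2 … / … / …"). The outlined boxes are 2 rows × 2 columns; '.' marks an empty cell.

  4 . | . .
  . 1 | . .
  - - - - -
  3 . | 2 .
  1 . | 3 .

Step 1. [r4c4∈{4}] r4c4's peers cover all but 4 ⇒ r4c4=4.
Step 2. [r1c2∈{2,3}] 3 has one home in col 2: r1c2 ⇒ r1c2=3.
Step 3. [r1c4∈{1,2}] r1c4 is the only open cell in row 1 admitting 2 ⇒ r1c4=2.
Step 4. [r4c2∈{2}] r4c2 is down to just 2. So r4c2=2.
Step 5. [r1c3∈{1}] r1c3 has the single candidate 1. So r1c3=1.
Step 6. [r3c4∈{1}] nothing but 1 survives at r3c4. So r3c4=1.
Step 7. [r2c1∈{2}] r2c1's peers cover all but 2, so r2c1=2.
Step 8. [r3c2∈{4}] nothing but 4 survives at r3c2 ⇒ r3c2=4.
Step 9. [r2c4∈{3}] r2c4's peers cover all but 3. So r2c4=3.
Step 10. [r2c3∈{4}] r2c3 is down to just 4, so r2c3=4.

Answer: 4 3 1 2 / 2 1 4 3 / 3 4 2 1 / 1 2 3 4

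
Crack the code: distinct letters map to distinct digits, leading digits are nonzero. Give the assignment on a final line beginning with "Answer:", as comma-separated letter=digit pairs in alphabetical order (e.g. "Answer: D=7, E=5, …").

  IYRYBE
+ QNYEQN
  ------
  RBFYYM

Step 1. [col 1: E + N ≡ M (mod 10)] no forcing yet in column 1 (carry-in 0); E=9 is free and consistent — try it ⇒ E=9.
Step 2. [col 1: E + N ≡ M (mod 10)] column 1 (E + N ≡ M (mod 10), carry-in 0) doesn't pin N yet; pick N=6 and continue, so N=6.
Step 3. [col 1: E + N ≡ M (mod 10)] from column 1 (E=9, N=6, carry-in 0, digits 6,9 already taken and all letters distinct): M must equal 5 ⇒ M=5.
Step 4. [col 2: B + Q ≡ Y (mod 10)] no forcing yet in column 2 (carry-in 1); B=8 is free and consistent — try it, so B=8.
Step 5. [col 2: B + Q ≡ Y (mod 10)] Q=3 is one option consistent with column 2 (B + Q ≡ Y (mod 10), carry-in 1) — take it. So Q=3.
Step 6. [col 2: B + Q ≡ Y (mod 10)] column 2 reads B+Q+carry(1)=Y with B=8, Q=3; with digits 3,5,6,8,9 already taken and all letters distinct, the only value for Y is 2, so Y=2.
Step 7. [col 4: R + Y ≡ F (mod 10)] no forcing yet in column 4 (carry-in 1); R=4 is free and consistent — try it ⇒ R=4.
Step 8. [col 4: R + Y ≡ F (mod 10)] in column 4 we have R+Y≡F with carry-in 1; given R=4, Y=2 and digits 2,3,4,5,6,8,9 already taken and all letters distinct, that pins F to 7, so F=7.
Step 9. [col 6: I + Q ≡ R (mod 10)] in column 6 we have I+Q≡R with carry-in 0; given Q=3, R=4 and digits 2,3,4,5,6,7,8,9 already taken and all letters distinct, that pins I to 1. So I=1.

Answer: B=8, E=9, F=7, I=1, M=5, N=6, Q=3, R=4, Y=2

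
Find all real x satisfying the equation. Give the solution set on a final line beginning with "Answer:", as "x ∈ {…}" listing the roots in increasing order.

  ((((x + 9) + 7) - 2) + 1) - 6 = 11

Step 1. [((((x + 9) + 7) - 2) + 1) - 6 = 11] -6 is outermost — add 6 both sides ⇒ sub: (((x + 9) + 7) - 2) + 1 = 17.
Step 2. [(((x + 9) + 7) - 2) + 1 = 17] subtract 1: x sits inside (… + 1) ⇒ sub: ((x + 9) + 7) - 2 = 16.
Step 3. [((x + 9) + 7) - 2 = 16] the outer -2 inverts by adding 2, so sub: (x + 9) + 7 = 18.
Step 4. [(x + 9) + 7 = 18] the outer +7 inverts by subtracting 7, so sub: x + 9 = 11.
Step 5. [x + 9 = 11] peel the +9: subtract 9 from each side. So sub: x = 2.

Answer: x ∈ {2}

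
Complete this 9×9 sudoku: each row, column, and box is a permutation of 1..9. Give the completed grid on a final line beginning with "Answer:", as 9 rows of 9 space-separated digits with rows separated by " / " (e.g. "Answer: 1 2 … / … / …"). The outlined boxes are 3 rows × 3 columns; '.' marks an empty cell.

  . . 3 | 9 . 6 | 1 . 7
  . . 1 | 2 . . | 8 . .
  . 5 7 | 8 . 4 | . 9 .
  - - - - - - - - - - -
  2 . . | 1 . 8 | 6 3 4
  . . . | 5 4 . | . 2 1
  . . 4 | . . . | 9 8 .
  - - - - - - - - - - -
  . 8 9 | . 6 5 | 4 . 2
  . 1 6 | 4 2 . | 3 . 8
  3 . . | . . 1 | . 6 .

Step 1. [r7c1∈{7}] r7c1's peers cover all but 7 ⇒ r7c1=7.
Step 2. [r3c1∈{6}] r3c1's peers cover all but 6 ⇒ r3c1=6.
Step 3. [r9c4∈{7}] only 7 remains possible at r9c4 ⇒ r9c4=7.
Step 4. [r5c2∈{3,6,7,9}] 6 has one home in row 5: r5c2, so r5c2=6.
Step 5. [r5c6∈{3,7,9}] row 5 places 3 nowhere but r5c6. So r5c6=3.
Step 6. [r6c5∈{7}] r6c5's peers cover all but 7, so r6c5=7.
Step 7. [r6c9∈{5}] r6c9 has the single candidate 5, so r6c9=5.
Step 8. [r5c1∈{8,9}] r5c1 is the only open cell in row 5 admitting 9. So r5c1=9.
Step 9. [r2c1∈{4}] r2c1 is down to just 4. So r2c1=4.
Step 10. [r2c8∈{5}] r2c8 is down to just 5 ⇒ r2c8=5.
Step 11. [r3c9∈{3}] nothing but 3 survives at r3c9 ⇒ r3c9=3.
Step 12. [r9c3∈{2,5}] r9c3 is the only open cell in col 3 admitting 2, so r9c3=2.
Step 13. [r9c9∈{9}] r9c9 has the single candidate 9 ⇒ r9c9=9.
Step 14. [r6c4∈{6}] r6c4's peers cover all but 6 ⇒ r6c4=6.
Step 15. [r1c1∈{8}] r1c1's peers cover all but 8, so r1c1=8.
Step 16. [r1c8∈{4}] r1c8 is down to just 4 ⇒ r1c8=4.
Step 17. [r6c1∈{1}] nothing but 1 survives at r6c1 ⇒ r6c1=1.
Step 18. [r1c5∈{5}] r1c5 has the single candidate 5. So r1c5=5.
Step 19. [r3c7∈{2}] r3c7 is down to just 2 ⇒ r3c7=2.
Step 20. [r1c2∈{2}] r1c2's peers cover all but 2. So r1c2=2.
Step 21. [r7c4∈{3}] r7c4 has the single candidate 3 ⇒ r7c4=3.
Step 22. [r9c7∈{5}] r9c7 is down to just 5 ⇒ r9c7=5.
Step 23. [r4c5∈{9}] only 9 remains possible at r4c5 ⇒ r4c5=9.
Step 24. [r5c3∈{8}] only 8 remains possible at r5c3. So r5c3=8.
Step 25. [r2c6∈{7}] r2c6's peers cover all but 7, so r2c6=7.
Step 26. [r2c5∈{3}] r2c5's peers cover all but 3, so r2c5=3.
Step 27. [r7c8∈{1}] r7c8 is down to just 1 ⇒ r7c8=1.
Step 28. [r3c5∈{1}] r3c5's peers cover all but 1 ⇒ r3c5=1.
Step 29. [r9c2∈{4}] r9c2 is down to just 4, so r9c2=4.
Step 30. [r4c2∈{7}] only 7 remains possible at r4c2, so r4c2=7.
Step 31. [r8c1∈{5}] r8c1 has the single candidate 5 ⇒ r8c1=5.
Step 32. [r9c5∈{8}] r9c5 has the single candidate 8 ⇒ r9c5=8.
Step 33. [r6c2∈{3}] r6c2's peers cover all but 3 ⇒ r6c2=3.
Step 34. [r4c3∈{5}] r4c3 is down to just 5, so r4c3=5.
Step 35. [r6c6∈{2}] only 2 remains possible at r6c6, so r6c6=2.
Step 36. [r5c7∈{7}] r5c7's peers cover all but 7. So r5c7=7.
Step 37. [r8c8∈{7}] nothing but 7 survives at r8c8 ⇒ r8c8=7.
Step 38. [r2c9∈{6}] r2c9 has the single candidate 6. So r2c9=6.
Step 39. [r2c2∈{9}] r2c2 has the single candidate 9. So r2c2=9.
Step 40. [r8c6∈{9}] only 9 remains possible at r8c6. So r8c6=9.

Answer: 8 2 3 9 5 6 1 4 7 / 4 9 1 2 3 7 8 5 6 / 6 5 7 8 1 4 2 9 3 / 2 7 5 1 9 8 6 3 4 / 9 6 8 5 4 3 7 2 1 / 1 3 4 6 7 2 9 8 5 / 7 8 9 3 6 5 4 1 2 / 5 1 6 4 2 9 3 7 8 / 3 4 2 7 8 1 5 6 9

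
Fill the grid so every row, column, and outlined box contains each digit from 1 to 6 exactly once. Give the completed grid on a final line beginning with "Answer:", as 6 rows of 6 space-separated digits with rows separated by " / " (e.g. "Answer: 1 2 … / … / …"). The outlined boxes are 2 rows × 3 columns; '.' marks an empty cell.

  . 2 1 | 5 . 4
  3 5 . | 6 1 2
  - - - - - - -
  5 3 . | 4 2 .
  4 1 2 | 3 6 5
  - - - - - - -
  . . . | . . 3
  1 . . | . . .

Step 1. [r6c3∈{3,4,5,6}] 3 has one home in row 6: r6c3 ⇒ r6c3=3.
Step 2. [r5c3∈{4,5,6}] across col 3, 5 lands solely at r5c3, so r5c3=5.
Step 3. [r5c5∈{4}] nothing but 4 survives at r5c5, so r5c5=4.
Step 4. [r5c2∈{6}] only 6 remains possible at r5c2 ⇒ r5c2=6.
Step 5. [r5c4∈{1,2}] across row 5, 1 lands solely at r5c4. So r5c4=1.
Step 6. [r1c5∈{3}] only 3 remains possible at r1c5, so r1c5=3.
Step 7. [r2c3∈{4}] r2c3 is down to just 4 ⇒ r2c3=4.
Step 8. [r6c6∈{6}] nothing but 6 survives at r6c6 ⇒ r6c6=6.
Step 9. [r3c6∈{1}] nothing but 1 survives at r3c6 ⇒ r3c6=1.
Step 10. [r1c1∈{6}] only 6 remains possible at r1c1, so r1c1=6.
Step 11. [r6c5∈{5}] nothing but 5 survives at r6c5. So r6c5=5.
Step 12. [r3c3∈{6}] r3c3's peers cover all but 6. So r3c3=6.
Step 13. [r6c2∈{4}] r6c2's peers cover all but 4, so r6c2=4.
Step 14. [r6c4∈{2}] only 2 remains possible at r6c4 ⇒ r6c4=2.
Step 15. [r5c1∈{2}] r5c1's peers cover all but 2, so r5c1=2.

Answer: 6 2 1 5 3 4 / 3 5 4 6 1 2 / 5 3 6 4 2 1 / 4 1 2 3 6 5 / 2 6 5 1 4 3 / 1 4 3 2 5 6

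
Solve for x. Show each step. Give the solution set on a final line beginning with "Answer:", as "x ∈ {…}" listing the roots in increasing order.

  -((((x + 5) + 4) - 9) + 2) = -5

Step 1. [-((((x + 5) + 4) - 9) + 2) = -5] LHS negated; negate both sides ⇒ neg: (((x + 5) + 4) - 9) + 2 = 5.
Step 2. [(((x + 5) + 4) - 9) + 2 = 5] subtract 2: x sits inside (… + 2) ⇒ sub: ((x + 5) + 4) - 9 = 3.
Step 3. [((x + 5) + 4) - 9 = 3] 9 comes off first (add 9), so sub: (x + 5) + 4 = 12.
Step 4. [(x + 5) + 4 = 12] the outer +4 inverts by subtracting 4, so sub: x + 5 = 8.
Step 5. [x + 5 = 8] 5 comes off first (subtract 5) ⇒ sub: x = 3.

Answer: x ∈ {3}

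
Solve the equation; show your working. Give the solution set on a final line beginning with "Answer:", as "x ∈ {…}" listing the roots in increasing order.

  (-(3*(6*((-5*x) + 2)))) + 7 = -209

Step 1. [(-(3*(6*((-5*x) + 2)))) + 7 = -209] peel the +7: subtract 7 from each side. So sub: -(3*(6*((-5*x) + 2))) = -216.
Step 2. [-(3*(6*((-5*x) + 2))) = -216] flip signs both sides ⇒ neg: 3*(6*((-5*x) + 2)) = 216.
Step 3. [3*(6*((-5*x) + 2)) = 216] 3 out front; divide by 3, so div: 6*((-5*x) + 2) = 72.
Step 4. [6*((-5*x) + 2) = 72] 6·(inner) — divide through by 6. So div: (-5*x) + 2 = 12.
Step 5. [(-5*x) + 2 = 12] 2 comes off first (subtract 2) ⇒ sub: -5*x = 10.
Step 6. [-5*x = 10] -5 out front; divide by -5, so div: x = -2.

Answer: x ∈ {-2}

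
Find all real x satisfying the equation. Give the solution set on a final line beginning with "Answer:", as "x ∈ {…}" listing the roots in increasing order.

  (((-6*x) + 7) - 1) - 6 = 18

Step 1. [(((-6*x) + 7) - 1) - 6 = 18] the outer -6 inverts by adding 6. So sub: ((-6*x) + 7) - 1 = 24.
Step 2. [((-6*x) + 7) - 1 = 24] add 1: x sits inside (… - 1), so sub: (-6*x) + 7 = 25.
Step 3. [(-6*x) + 7 = 25] peel the +7: subtract 7 from each side. So sub: -6*x = 18.
Step 4. [-6*x = 18] leading coefficient -6: divide by -6 ⇒ div: x = -3.

Answer: x ∈ {-3}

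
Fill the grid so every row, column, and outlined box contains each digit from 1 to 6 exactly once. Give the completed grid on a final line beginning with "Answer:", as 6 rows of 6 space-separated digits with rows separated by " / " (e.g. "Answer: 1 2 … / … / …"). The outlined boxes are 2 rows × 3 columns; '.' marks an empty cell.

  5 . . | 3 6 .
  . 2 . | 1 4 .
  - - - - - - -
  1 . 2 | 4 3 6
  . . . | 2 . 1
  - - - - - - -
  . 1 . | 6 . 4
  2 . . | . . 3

Step 1. [r4c2∈{3,4,5,6}] in col 2, 3 fits only at r4c2 ⇒ r4c2=3.
Step 2. [r6c4∈{5}] only 5 remains possible at r6c4. So r6c4=5.
Step 3. [r5c1∈{3}] r5c1 has the single candidate 3 ⇒ r5c1=3.
Step 4. [r4c1∈{4,6}] r4c1 is the only open cell in col 1 admitting 4, so r4c1=4.
Step 5. [r4c3∈{5,6}] r4c3 is the only open cell in row 4 admitting 6 ⇒ r4c3=6.
Step 6. [r1c2∈{4}] only 4 remains possible at r1c2. So r1c2=4.
Step 7. [r5c3∈{5}] only 5 remains possible at r5c3 ⇒ r5c3=5.
Step 8. [r6c3∈{4}] r6c3's peers cover all but 4, so r6c3=4.
Step 9. [r2c1∈{6}] nothing but 6 survives at r2c1. So r2c1=6.
Step 10. [r1c3∈{1}] r1c3 is down to just 1. So r1c3=1.
Step 11. [r6c5∈{1}] r6c5 is down to just 1 ⇒ r6c5=1.
Step 12. [r2c3∈{3}] r2c3 has the single candidate 3 ⇒ r2c3=3.
Step 13. [r1c6∈{2}] only 2 remains possible at r1c6, so r1c6=2.
Step 14. [r6c2∈{6}] only 6 remains possible at r6c2, so r6c2=6.
Step 15. [r3c2∈{5}] nothing but 5 survives at r3c2 ⇒ r3c2=5.
Step 16. [r5c5∈{2}] r5c5's peers cover all but 2, so r5c5=2.
Step 17. [r4c5∈{5}] only 5 remains possible at r4c5 ⇒ r4c5=5.
Step 18. [r2c6∈{5}] r2c6 has the single candidate 5, so r2c6=5.

Answer: 5 4 1 3 6 2 / 6 2 3 1 4 5 / 1 5 2 4 3 6 / 4 3 6 2 5 1 / 3 1 5 6 2 4 / 2 6 4 5 1 3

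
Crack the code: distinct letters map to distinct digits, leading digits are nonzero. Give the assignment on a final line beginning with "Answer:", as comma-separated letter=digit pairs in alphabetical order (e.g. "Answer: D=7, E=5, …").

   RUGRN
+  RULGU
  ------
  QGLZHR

Step 1. [col 1: N + U ≡ R (mod 10)] column 1 (N + U ≡ R (mod 10), carry-in 0) doesn't pin R yet; pick R=6 and continue. So R=6.
Step 2. [col 1: N + U ≡ R (mod 10)] U=7 is one option consistent with column 1 (N + U ≡ R (mod 10), carry-in 0) — take it ⇒ U=7.
Step 3. [Q] the sum has 6 digits but both addends have 5; that extra leading digit Q is the final carry, namely 1. So Q=1.
Step 4. [col 1: N + U ≡ R (mod 10)] column 1 reads N+U+carry(0)=R with U=7, R=6; with digits 1,6,7 already taken and all letters distinct, the only value for N is 9. So N=9.
Step 5. [col 2: R + G ≡ H (mod 10)] column 2 (R + G ≡ H (mod 10), carry-in 1) doesn't pin G yet; pick G=3 and continue. So G=3.
Step 6. [col 2: R + G ≡ H (mod 10)] column 2 reads R+G+carry(1)=H with R=6, G=3; with digits 1,3,6,7,9 already taken and all letters distinct, the only value for H is 0. So H=0.
Step 7. [col 3: G + L ≡ Z (mod 10)] several values work for Z in column 3 (G + L ≡ Z (mod 10), carry-in 1); try Z=8 ⇒ Z=8.
Step 8. [col 3: G + L ≡ Z (mod 10)] column 3 reads G+L+carry(1)=Z with G=3, Z=8; with digits 0,1,3,6,7,8,9 already taken and all letters distinct, the only value for L is 4, so L=4.

Answer: G=3, H=0, L=4, N=9, Q=1, R=6, U=7, Z=8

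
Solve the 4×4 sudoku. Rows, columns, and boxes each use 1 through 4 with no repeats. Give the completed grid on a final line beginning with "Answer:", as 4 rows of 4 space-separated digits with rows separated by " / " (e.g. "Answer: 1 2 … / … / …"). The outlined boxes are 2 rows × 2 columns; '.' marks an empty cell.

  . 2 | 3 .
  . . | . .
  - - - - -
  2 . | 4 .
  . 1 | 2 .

Step 1. [r2c2∈{3,4}] in col 2, 4 fits only at r2c2, so r2c2=4.
Step 2. [r2c3∈{1}] r2c3 has the single candidate 1 ⇒ r2c3=1.
Step 3. [r3c2∈{3}] nothing but 3 survives at r3c2, so r3c2=3.
Step 4. [r1c4∈{4}] r1c4 has the single candidate 4. So r1c4=4.
Step 5. [r4c4∈{3}] only 3 remains possible at r4c4, so r4c4=3.
Step 6. [r3c4∈{1}] r3c4's peers cover all but 1, so r3c4=1.
Step 7. [r2c1∈{3}] r2c1 is down to just 3 ⇒ r2c1=3.
Step 8. [r4c1∈{4}] only 4 remains possible at r4c1 ⇒ r4c1=4.
Step 9. [r2c4∈{2}] nothing but 2 survives at r2c4. So r2c4=2.
Step 10. [r1c1∈{1}] only 1 remains possible at r1c1 ⇒ r1c1=1.

Answer: 1 2 3 4 / 3 4 1 2 / 2 3 4 1 / 4 1 2 3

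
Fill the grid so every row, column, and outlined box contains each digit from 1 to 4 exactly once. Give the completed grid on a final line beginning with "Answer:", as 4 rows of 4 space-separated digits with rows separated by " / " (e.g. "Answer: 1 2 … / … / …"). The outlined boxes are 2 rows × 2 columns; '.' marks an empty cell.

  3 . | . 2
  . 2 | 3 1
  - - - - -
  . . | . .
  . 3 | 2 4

Step 1. [r3c3∈{1}] r3c3 has the single candidate 1, so r3c3=1.
Step 2. [r3c2∈{4}] only 4 remains possible at r3c2. So r3c2=4.
Step 3. [r4c1∈{1}] only 1 remains possible at r4c1, so r4c1=1.
Step 4. [r1c2∈{1}] nothing but 1 survives at r1c2 ⇒ r1c2=1.
Step 5. [r3c4∈{3}] r3c4's peers cover all but 3. So r3c4=3.
Step 6. [r1c3∈{4}] nothing but 4 survives at r1c3. So r1c3=4.
Step 7. [r3c1∈{2}] nothing but 2 survives at r3c1 ⇒ r3c1=2.
Step 8. [r2c1∈{4}] nothing but 4 survives at r2c1 ⇒ r2c1=4.

Answer: 3 1 4 2 / 4 2 3 1 / 2 4 1 3 / 1 3 2 4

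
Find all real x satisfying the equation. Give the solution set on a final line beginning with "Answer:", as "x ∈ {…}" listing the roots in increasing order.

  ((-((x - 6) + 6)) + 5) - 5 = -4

Step 1. [((-((x - 6) + 6)) + 5) - 5 = -4] the outer -5 inverts by adding 5. So sub: (-((x - 6) + 6)) + 5 = 1.
Step 2. [(-((x - 6) + 6)) + 5 = 1] subtract 5: x sits inside (… + 5) ⇒ sub: -((x - 6) + 6) = -4.
Step 3. [-((x - 6) + 6) = -4] leading − — multiply by −1, so neg: (x - 6) + 6 = 4.
Step 4. [(x - 6) + 6 = 4] subtract 6: x sits inside (… + 6) ⇒ sub: x - 6 = -2.
Step 5. [x - 6 = -2] the outer -6 inverts by adding 6. So sub: x = 4.

Answer: x ∈ {4}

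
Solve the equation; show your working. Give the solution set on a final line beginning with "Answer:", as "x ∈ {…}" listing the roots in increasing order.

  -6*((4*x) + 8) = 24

Step 1. [-6*((4*x) + 8) = 24] leading coefficient -6: divide by -6. So div: (4*x) + 8 = -4.
Step 2. [(4*x) + 8 = -4] 4 divides every term; factor it out. So factor: x + 2 = -1.
Step 3. [x + 2 = -1] +2 is outermost — subtract 2 both sides ⇒ sub: x = -3.

Answer: x ∈ {-3}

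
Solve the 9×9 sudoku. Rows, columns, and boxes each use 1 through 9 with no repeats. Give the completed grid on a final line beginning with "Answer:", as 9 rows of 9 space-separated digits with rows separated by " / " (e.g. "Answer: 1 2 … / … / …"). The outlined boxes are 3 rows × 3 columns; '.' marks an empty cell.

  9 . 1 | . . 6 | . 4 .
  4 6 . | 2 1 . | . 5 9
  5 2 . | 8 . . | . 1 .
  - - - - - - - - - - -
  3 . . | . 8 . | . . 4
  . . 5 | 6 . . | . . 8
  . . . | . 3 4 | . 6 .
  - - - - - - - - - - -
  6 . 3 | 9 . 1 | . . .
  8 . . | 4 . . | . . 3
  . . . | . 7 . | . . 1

Step 1. [r3c3∈{7}] nothing but 7 survives at r3c3, so r3c3=7.
Step 2. [r9c1∈{2}] r9c1's peers cover all but 2 ⇒ r9c1=2.
Step 3. [r8c3∈{9}] nothing but 9 survives at r8c3 ⇒ r8c3=9.
Step 4. [r9c7∈{4,5,6,8,9}] r9c7 is the only open cell in row 9 admitting 6, so r9c7=6.
Step 5. [r5c2∈{1,4,7,9}] row 5 places 4 nowhere but r5c2. So r5c2=4.
Step 6. [r7c7∈{2,4,5,7,8}] in row 7, 4 fits only at r7c7 ⇒ r7c7=4.
Step 7. [r9c2∈{5}] only 5 remains possible at r9c2 ⇒ r9c2=5.
Step 8. [r7c2∈{7}] r7c2 has the single candidate 7. So r7c2=7.
Step 9. [r5c8∈{2,3,7,9}] col 8 places 3 nowhere but r5c8, so r5c8=3.
Step 10. [r1c5∈{5}] nothing but 5 survives at r1c5. So r1c5=5.
Step 11. [r7c5∈{2}] r7c5's peers cover all but 2 ⇒ r7c5=2.
Step 12. [r5c5∈{9}] r5c5 is down to just 9 ⇒ r5c5=9.
Step 13. [r1c2∈{3,8}] 3 has one home in col 2: r1c2, so r1c2=3.
Step 14. [r1c4∈{7}] r1c4's peers cover all but 7, so r1c4=7.
Step 15. [r6c9∈{2,5,7}] in col 9, 7 fits only at r6c9. So r6c9=7.
Step 16. [r6c1∈{1}] only 1 remains possible at r6c1 ⇒ r6c1=1.
Step 17. [r4c2∈{9}] nothing but 9 survives at r4c2. So r4c2=9.
Step 18. [r4c8∈{2}] r4c8 has the single candidate 2 ⇒ r4c8=2.
Step 19. [r8c7∈{2,5,7}] 2 has one home in row 8: r8c7 ⇒ r8c7=2.
Step 20. [r2c6∈{3}] r2c6 is down to just 3 ⇒ r2c6=3.
Step 21. [r6c4∈{5}] nothing but 5 survives at r6c4 ⇒ r6c4=5.
Step 22. [r2c3∈{8}] r2c3 has the single candidate 8. So r2c3=8.
Step 23. [r4c7∈{1,5}] r4c7 is the only open cell in row 4 admitting 5, so r4c7=5.
Step 24. [r9c8∈{8,9}] in row 9, 9 fits only at r9c8 ⇒ r9c8=9.
Step 25. [r4c6∈{7}] r4c6 is down to just 7. So r4c6=7.
Step 26. [r4c3∈{6}] r4c3 is down to just 6, so r4c3=6.
Step 27. [r9c4∈{3}] only 3 remains possible at r9c4. So r9c4=3.
Step 28. [r7c8∈{8}] nothing but 8 survives at r7c8. So r7c8=8.
Step 29. [r8c6∈{5}] nothing but 5 survives at r8c6 ⇒ r8c6=5.
Step 30. [r6c3∈{2}] only 2 remains possible at r6c3, so r6c3=2.
Step 31. [r9c6∈{8}] r9c6's peers cover all but 8, so r9c6=8.
Step 32. [r1c9∈{2}] r1c9 is down to just 2, so r1c9=2.
Step 33. [r5c6∈{2}] only 2 remains possible at r5c6, so r5c6=2.
Step 34. [r1c7∈{8}] nothing but 8 survives at r1c7 ⇒ r1c7=8.
Step 35. [r5c7∈{1}] nothing but 1 survives at r5c7, so r5c7=1.
Step 36. [r5c1∈{7}] r5c1 has the single candidate 7, so r5c1=7.
Step 37. [r8c2∈{1}] only 1 remains possible at r8c2, so r8c2=1.
Step 38. [r6c7∈{9}] r6c7 is down to just 9, so r6c7=9.
Step 39. [r7c9∈{5}] r7c9 has the single candidate 5 ⇒ r7c9=5.
Step 40. [r6c2∈{8}] only 8 remains possible at r6c2 ⇒ r6c2=8.
Step 41. [r3c9∈{6}] r3c9's peers cover all but 6. So r3c9=6.
Step 42. [r4c4∈{1}] r4c4's peers cover all but 1, so r4c4=1.
Step 43. [r2c7∈{7}] r2c7's peers cover all but 7. So r2c7=7.
Step 44. [r3c7∈{3}] only 3 remains possible at r3c7, so r3c7=3.
Step 45. [r3c6∈{9}] r3c6 has the single candidate 9, so r3c6=9.
Step 46. [r9c3∈{4}] only 4 remains possible at r9c3 ⇒ r9c3=4.
Step 47. [r8c5∈{6}] only 6 remains possible at r8c5 ⇒ r8c5=6.
Step 48. [r8c8∈{7}] r8c8's peers cover all but 7, so r8c8=7.
Step 49. [r3c5∈{4}] r3c5's peers cover all but 4, so r3c5=4.

Answer: 9 3 1 7 5 6 8 4 2 / 4 6 8 2 1 3 7 5 9 / 5 2 7 8 4 9 3 1 6 / 3 9 6 1 8 7 5 2 4 / 7 4 5 6 9 2 1 3 8 / 1 8 2 5 3 4 9 6 7 / 6 7 3 9 2 1 4 8 5 / 8 1 9 4 6 5 2 7 3 / 2 5 4 3 7 8 6 9 1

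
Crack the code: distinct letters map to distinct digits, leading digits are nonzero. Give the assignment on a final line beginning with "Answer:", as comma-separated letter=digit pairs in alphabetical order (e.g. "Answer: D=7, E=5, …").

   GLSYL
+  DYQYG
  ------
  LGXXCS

Step 1. [col 1: L + G ≡ S (mod 10)] several values work for G in column 1 (L + G ≡ S (mod 10), carry-in 0); try G=3. So G=3.
Step 2. [col 1: L + G ≡ S (mod 10)] L=1 is one option consistent with column 1 (L + G ≡ S (mod 10), carry-in 0) — take it. So L=1.
Step 3. [col 1: L + G ≡ S (mod 10)] from column 1 (L=1, G=3, carry-in 0, digits 1,3 already taken and all letters distinct): S must equal 4, so S=4.
Step 4. [col 2: Y + Y ≡ C (mod 10)] C=6 is one option consistent with column 2 (Y + Y ≡ C (mod 10), carry-in 0) — take it ⇒ C=6.
Step 5. [col 2: Y + Y ≡ C (mod 10)] column 2: given C=6, carry-in 0, and digits 1,3,4,6 already taken and all letters distinct, Y+Y≡C (mod 10) forces Y=8, so Y=8.
Step 6. [col 3: S + Q ≡ X (mod 10)] Q=5 is one option consistent with column 3 (S + Q ≡ X (mod 10), carry-in 1) — take it ⇒ Q=5.
Step 7. [col 3: S + Q ≡ X (mod 10)] column 3 reads S+Q+carry(1)=X with S=4, Q=5; with digits 1,3,4,5,6,8 already taken and all letters distinct, the only value for X is 0 ⇒ X=0.
Step 8. [col 5: G + D ≡ G (mod 10)] column 5 reads G+D+carry(1)=G with G=3; with digits 0,1,3,4,5,6,8 already taken and all letters distinct, the only value for D is 9 ⇒ D=9.

Answer: C=6, D=9, G=3, L=1, Q=5, S=4, X=0, Y=8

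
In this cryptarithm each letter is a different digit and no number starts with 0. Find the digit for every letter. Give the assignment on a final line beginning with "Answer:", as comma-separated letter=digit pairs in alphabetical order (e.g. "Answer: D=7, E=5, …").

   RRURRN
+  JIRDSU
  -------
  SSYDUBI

Step 1. [col 1: N + U ≡ I (mod 10)] no forcing yet in column 1 (carry-in 0); N=3 is free and consistent — try it ⇒ N=3.
Step 2. [S] the sum has 7 digits but both addends have 6; that extra leading digit S is the final carry, namely 1 ⇒ S=1.
Step 3. [col 1: N + U ≡ I (mod 10)] several values work for I in column 1 (N + U ≡ I (mod 10), carry-in 0); try I=2 ⇒ I=2.
Step 4. [col 1: N + U ≡ I (mod 10)] column 1: given N=3, I=2, carry-in 0, and digits 1,2,3 already taken and all letters distinct, N+U≡I (mod 10) forces U=9, so U=9.
Step 5. [col 2: R + S ≡ B (mod 10)] no forcing yet in column 2 (carry-in 1); R=5 is free and consistent — try it, so R=5.
Step 6. [col 2: R + S ≡ B (mod 10)] in column 2 we have R+S≡B with carry-in 1; given R=5, S=1 and digits 1,2,3,5,9 already taken and all letters distinct, that pins B to 7 ⇒ B=7.
Step 7. [col 3: R + D ≡ U (mod 10)] column 3 reads R+D+carry(0)=U with R=5, U=9; with digits 1,2,3,5,7,9 already taken and all letters distinct, the only value for D is 4, so D=4.
Step 8. [col 5: R + I ≡ Y (mod 10)] from column 5 (R=5, I=2, carry-in 1, digits 1,2,3,4,5,7,9 already taken and all letters distinct): Y must equal 8. So Y=8.
Step 9. [col 6: R + J ≡ S (mod 10)] column 6: given R=5, S=1, carry-in 0, and digits 1,2,3,4,5,7,8,9 already taken and all letters distinct, R+J≡S (mod 10) forces J=6, so J=6.

Answer: B=7, D=4, I=2, J=6, N=3, R=5, S=1, U=9, Y=8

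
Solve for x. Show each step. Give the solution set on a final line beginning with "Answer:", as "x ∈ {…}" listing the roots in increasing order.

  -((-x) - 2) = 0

Step 1. [-((-x) - 2) = 0] LHS negated; negate both sides, so neg: (-x) - 2 = 0.
Step 2. [(-x) - 2 = 0] -2 is outermost — add 2 both sides, so sub: -x = 2.
Step 3. [-x = 2] LHS negated; negate both sides ⇒ neg: x = -2.

Answer: x ∈ {-2}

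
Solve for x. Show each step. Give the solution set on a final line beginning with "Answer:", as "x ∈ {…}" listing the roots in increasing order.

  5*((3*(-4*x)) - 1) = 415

Step 1. [5*((3*(-4*x)) - 1) = 415] divide by the outer 5. So div: (3*(-4*x)) - 1 = 83.
Step 2. [(3*(-4*x)) - 1 = 83] 1 comes off first (add 1), so sub: 3*(-4*x) = 84.
Step 3. [3*(-4*x) = 84] divide by the outer 3 ⇒ div: -4*x = 28.
Step 4. [-4*x = 28] divide by the outer -4 ⇒ div: x = -7.

Answer: x ∈ {-7}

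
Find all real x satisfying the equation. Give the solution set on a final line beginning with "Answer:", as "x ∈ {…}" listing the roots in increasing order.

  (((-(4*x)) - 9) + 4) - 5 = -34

Step 1. [(((-(4*x)) - 9) + 4) - 5 = -34] peel the -5: add 5 from each side. So sub: ((-(4*x)) - 9) + 4 = -29.
Step 2. [((-(4*x)) - 9) + 4 = -29] the outer +4 inverts by subtracting 4 ⇒ sub: (-(4*x)) - 9 = -33.
Step 3. [(-(4*x)) - 9 = -33] peel the -9: add 9 from each side. So sub: -(4*x) = -24.
Step 4. [-(4*x) = -24] leading − — multiply by −1, so neg: 4*x = 24.
Step 5. [4*x = 24] leading coefficient 4: divide by 4 ⇒ div: x = 6.

Answer: x ∈ {6}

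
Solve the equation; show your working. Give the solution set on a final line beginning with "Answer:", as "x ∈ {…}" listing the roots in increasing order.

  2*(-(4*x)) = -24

Step 1. [2*(-(4*x)) = -24] 2 out front; divide by 2, so div: -(4*x) = -12.
Step 2. [-(4*x) = -12] LHS negated; negate both sides. So neg: 4*x = 12.
Step 3. [4*x = 12] 4 out front; divide by 4 ⇒ div: x = 3.

Answer: x ∈ {3}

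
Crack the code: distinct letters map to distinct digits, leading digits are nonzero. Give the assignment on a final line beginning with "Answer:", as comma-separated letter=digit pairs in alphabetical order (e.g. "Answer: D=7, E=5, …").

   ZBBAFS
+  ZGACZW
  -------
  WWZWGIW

Step 1. [col 1: S + W ≡ W (mod 10)] column 1 reads S+W+carry(0)=W with nothing yet; with all letters distinct, none taken yet, the only value for S is 0. So S=0.
Step 2. [col 1: S + W ≡ W (mod 10)] several values work for W in column 1 (S + W ≡ W (mod 10), carry-in 0); try W=1, so W=1.
Step 3. [col 2: F + Z ≡ I (mod 10)] Z=5 is one option consistent with column 2 (F + Z ≡ I (mod 10), carry-in 0) — take it ⇒ Z=5.
Step 4. [col 2: F + Z ≡ I (mod 10)] I=4 is one option consistent with column 2 (F + Z ≡ I (mod 10), carry-in 0) — take it, so I=4.
Step 5. [col 2: F + Z ≡ I (mod 10)] from column 2 (Z=5, I=4, carry-in 0, digits 0,1,4,5 already taken and all letters distinct): F must equal 9 ⇒ F=9.
Step 6. [col 3: A + C ≡ G (mod 10)] column 3 (A + C ≡ G (mod 10), carry-in 1) doesn't pin A yet; pick A=3 and continue. So A=3.
Step 7. [col 3: A + C ≡ G (mod 10)] no forcing yet in column 3 (carry-in 1); C=2 is free and consistent — try it, so C=2.
Step 8. [col 3: A + C ≡ G (mod 10)] from column 3 (A=3, C=2, carry-in 1, digits 0,1,2,3,4,5,9 already taken and all letters distinct): G must equal 6, so G=6.
Step 9. [col 4: B + A ≡ W (mod 10)] in column 4 we have B+A≡W with carry-in 0; given A=3, W=1 and digits 0,1,2,3,4,5,6,9 already taken and all letters distinct, that pins B to 8. So B=8.

Answer: A=3, B=8, C=2, F=9, G=6, I=4, S=0, W=1, Z=5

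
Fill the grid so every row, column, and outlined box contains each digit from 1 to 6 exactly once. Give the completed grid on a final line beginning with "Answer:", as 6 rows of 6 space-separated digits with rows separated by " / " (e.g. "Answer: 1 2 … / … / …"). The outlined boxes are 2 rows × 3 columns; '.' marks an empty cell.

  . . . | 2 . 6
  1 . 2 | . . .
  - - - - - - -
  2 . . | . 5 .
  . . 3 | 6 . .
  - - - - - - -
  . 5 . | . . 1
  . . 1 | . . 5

Step 1. [r5c5∈{2,3,4,6}] in row 5, 2 fits only at r5c5, so r5c5=2.
Step 2. [r6c5∈{3,4,6}] in col 5, 6 fits only at r6c5. So r6c5=6.
Step 3. [r3c4∈{1,3,4}] 1 has one home in col 4: r3c4. So r3c4=1.
Step 4. [r4c5∈{4}] r4c5 has the single candidate 4 ⇒ r4c5=4.
Step 5. [r2c5∈{3}] nothing but 3 survives at r2c5, so r2c5=3.
Step 6. [r5c1∈{3,4,6}] across col 1, 6 lands solely at r5c1. So r5c1=6.
Step 7. [r5c3∈{4}] r5c3 has the single candidate 4 ⇒ r5c3=4.
Step 8. [r1c1∈{3,4,5}] col 1 places 4 nowhere but r1c1, so r1c1=4.
Step 9. [r6c1∈{3}] only 3 remains possible at r6c1 ⇒ r6c1=3.
Step 10. [r3c2∈{4,6}] in row 3, 4 fits only at r3c2, so r3c2=4.
Step 11. [r6c4∈{4}] r6c4 has the single candidate 4. So r6c4=4.
Step 12. [r2c6∈{4}] nothing but 4 survives at r2c6 ⇒ r2c6=4.
Step 13. [r3c6∈{3}] r3c6 is down to just 3. So r3c6=3.
Step 14. [r4c1∈{5}] r4c1 has the single candidate 5 ⇒ r4c1=5.
Step 15. [r1c2∈{3}] r1c2's peers cover all but 3, so r1c2=3.
Step 16. [r4c6∈{2}] nothing but 2 survives at r4c6. So r4c6=2.
Step 17. [r1c3∈{5}] only 5 remains possible at r1c3 ⇒ r1c3=5.
Step 18. [r6c2∈{2}] only 2 remains possible at r6c2. So r6c2=2.
Step 19. [r5c4∈{3}] r5c4 is down to just 3 ⇒ r5c4=3.
Step 20. [r3c3∈{6}] r3c3 has the single candidate 6. So r3c3=6.
Step 21. [r2c2∈{6}] r2c2 has the single candidate 6, so r2c2=6.
Step 22. [r2c4∈{5}] r2c4's peers cover all but 5, so r2c4=5.
Step 23. [r1c5∈{1}] only 1 remains possible at r1c5 ⇒ r1c5=1.
Step 24. [r4c2∈{1}] nothing but 1 survives at r4c2, so r4c2=1.

Answer: 4 3 5 2 1 6 / 1 6 2 5 3 4 / 2 4 6 1 5 3 / 5 1 3 6 4 2 / 6 5 4 3 2 1 / 3 2 1 4 6 5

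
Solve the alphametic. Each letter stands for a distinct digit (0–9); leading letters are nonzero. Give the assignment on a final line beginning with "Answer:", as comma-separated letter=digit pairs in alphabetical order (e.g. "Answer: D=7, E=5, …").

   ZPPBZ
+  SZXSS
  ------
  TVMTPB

Step 1. [col 1: Z + S ≡ B (mod 10)] Z=6 is one option consistent with column 1 (Z + S ≡ B (mod 10), carry-in 0) — take it, so Z=6.
Step 2. [col 1: Z + S ≡ B (mod 10)] no forcing yet in column 1 (carry-in 0); S=8 is free and consistent — try it, so S=8.
Step 3. [col 1: Z + S ≡ B (mod 10)] column 1: given Z=6, S=8, carry-in 0, and digits 6,8 already taken and all letters distinct, Z+S≡B (mod 10) forces B=4 ⇒ B=4.
Step 4. [col 2: B + S ≡ P (mod 10)] column 2 reads B+S+carry(1)=P with B=4, S=8; with digits 4,6,8 already taken and all letters distinct, the only value for P is 3. So P=3.
Step 5. [col 3: P + X ≡ T (mod 10)] several values work for X in column 3 (P + X ≡ T (mod 10), carry-in 1); try X=7. So X=7.
Step 6. [col 3: P + X ≡ T (mod 10)] column 3: given P=3, X=7, carry-in 1, and digits 3,4,6,7,8 already taken and all letters distinct, P+X≡T (mod 10) forces T=1 ⇒ T=1.
Step 7. [col 4: P + Z ≡ M (mod 10)] column 4: given P=3, Z=6, carry-in 1, and digits 1,3,4,6,7,8 already taken and all letters distinct, P+Z≡M (mod 10) forces M=0 ⇒ M=0.
Step 8. [col 5: Z + S ≡ V (mod 10)] in column 5 we have Z+S≡V with carry-in 1; given Z=6, S=8 and digits 0,1,3,4,6,7,8 already taken and all letters distinct, that pins V to 5, so V=5.

Answer: B=4, M=0, P=3, S=8, T=1, V=5, X=7, Z=6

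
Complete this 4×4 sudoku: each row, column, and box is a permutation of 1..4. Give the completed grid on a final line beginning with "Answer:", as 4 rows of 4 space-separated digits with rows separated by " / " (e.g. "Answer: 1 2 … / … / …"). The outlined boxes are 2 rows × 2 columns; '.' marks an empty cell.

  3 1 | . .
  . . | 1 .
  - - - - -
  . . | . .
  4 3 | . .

Step 1. [r3c2∈{2}] nothing but 2 survives at r3c2, so r3c2=2.
Step 2. [r2c4∈{2,3,4}] r2c4 is the only open cell in row 2 admitting 3. So r2c4=3.
Step 3. [r4c4∈{1,2}] across row 4, 1 lands solely at r4c4, so r4c4=1.
Step 4. [r3c4∈{4}] only 4 remains possible at r3c4 ⇒ r3c4=4.
Step 5. [r4c3∈{2}] r4c3's peers cover all but 2 ⇒ r4c3=2.
Step 6. [r3c3∈{3}] only 3 remains possible at r3c3. So r3c3=3.
Step 7. [r1c4∈{2}] r1c4 is down to just 2. So r1c4=2.
Step 8. [r2c2∈{4}] r2c2's peers cover all but 4. So r2c2=4.
Step 9. [r2c1∈{2}] r2c1 has the single candidate 2 ⇒ r2c1=2.
Step 10. [r1c3∈{4}] nothing but 4 survives at r1c3 ⇒ r1c3=4.
Step 11. [r3c1∈{1}] r3c1 has the single candidate 1, so r3c1=1.

Answer: 3 1 4 2 / 2 4 1 3 / 1 2 3 4 / 4 3 2 1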